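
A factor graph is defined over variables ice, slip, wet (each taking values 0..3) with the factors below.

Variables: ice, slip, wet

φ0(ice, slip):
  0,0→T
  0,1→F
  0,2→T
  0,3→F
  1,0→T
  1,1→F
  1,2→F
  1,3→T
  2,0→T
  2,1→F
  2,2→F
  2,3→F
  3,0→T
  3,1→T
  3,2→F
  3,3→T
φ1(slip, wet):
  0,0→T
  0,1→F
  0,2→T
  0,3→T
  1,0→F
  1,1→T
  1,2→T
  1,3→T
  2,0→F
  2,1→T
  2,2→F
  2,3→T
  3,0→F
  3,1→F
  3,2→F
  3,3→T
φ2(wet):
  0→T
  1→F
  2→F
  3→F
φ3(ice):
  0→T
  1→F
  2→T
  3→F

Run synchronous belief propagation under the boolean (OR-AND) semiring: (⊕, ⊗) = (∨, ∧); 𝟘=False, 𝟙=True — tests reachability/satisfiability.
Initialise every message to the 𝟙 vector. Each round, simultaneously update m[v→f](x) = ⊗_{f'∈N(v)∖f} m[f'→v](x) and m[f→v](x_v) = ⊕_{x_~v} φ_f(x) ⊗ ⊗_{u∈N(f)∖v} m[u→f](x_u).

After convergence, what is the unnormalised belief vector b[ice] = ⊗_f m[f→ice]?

init: all messages = 𝟙 over 4 values
r1 m[φ0→ice] = [T, T, T, T]
r1 m[φ0→slip] = [T, T, T, T]
r1 m[φ1→slip] = [T, T, T, T]
r1 m[φ1→wet] = [T, T, T, T]
r1 m[φ2→wet] = [T, F, F, F]
r1 m[φ3→ice] = [T, F, T, F]
r1 m[ice→φ0] = [T, T, T, T]
r1 m[ice→φ3] = [T, T, T, T]
r1 m[slip→φ0] = [T, T, T, T]
r1 m[slip→φ1] = [T, T, T, T]
r1 m[wet→φ1] = [T, T, T, T]
r1 m[wet→φ2] = [T, T, T, T]
r2 m[φ0→ice] = [T, T, T, T]
r2 m[φ0→slip] = [T, T, T, T]
r2 m[φ1→slip] = [T, T, T, T]
r2 m[φ1→wet] = [T, T, T, T]
r2 m[φ2→wet] = [T, F, F, F]
r2 m[φ3→ice] = [T, F, T, F]
r2 m[ice→φ0] = [T, F, T, F]
r2 m[ice→φ3] = [T, T, T, T]
r2 m[slip→φ0] = [T, T, T, T]
r2 m[slip→φ1] = [T, T, T, T]
r2 m[wet→φ1] = [T, F, F, F]
r2 m[wet→φ2] = [T, T, T, T]
r3 m[φ0→ice] = [T, T, T, T]
r3 m[φ0→slip] = [T, F, T, F]
r3 m[φ1→slip] = [T, F, F, F]
r3 m[φ1→wet] = [T, T, T, T]
r3 m[φ2→wet] = [T, F, F, F]
r3 m[φ3→ice] = [T, F, T, F]
r3 m[ice→φ0] = [T, F, T, F]
r3 m[ice→φ3] = [T, T, T, T]
r3 m[slip→φ0] = [T, T, T, T]
r3 m[slip→φ1] = [T, T, T, T]
r3 m[wet→φ1] = [T, F, F, F]
r3 m[wet→φ2] = [T, T, T, T]
r4 m[φ0→ice] = [T, T, T, T]
r4 m[φ0→slip] = [T, F, T, F]
r4 m[φ1→slip] = [T, F, F, F]
r4 m[φ1→wet] = [T, T, T, T]
r4 m[φ2→wet] = [T, F, F, F]
r4 m[φ3→ice] = [T, F, T, F]
r4 m[ice→φ0] = [T, F, T, F]
r4 m[ice→φ3] = [T, T, T, T]
r4 m[slip→φ0] = [T, F, F, F]
r4 m[slip→φ1] = [T, F, T, F]
r4 m[wet→φ1] = [T, F, F, F]
r4 m[wet→φ2] = [T, T, T, T]
r5 m[φ0→ice] = [T, T, T, T]
r5 m[φ0→slip] = [T, F, T, F]
r5 m[φ1→slip] = [T, F, F, F]
r5 m[φ1→wet] = [T, T, T, T]
r5 m[φ2→wet] = [T, F, F, F]
r5 m[φ3→ice] = [T, F, T, F]
r5 m[ice→φ0] = [T, F, T, F]
r5 m[ice→φ3] = [T, T, T, T]
r5 m[slip→φ0] = [T, F, F, F]
r5 m[slip→φ1] = [T, F, T, F]
r5 m[wet→φ1] = [T, F, F, F]
r5 m[wet→φ2] = [T, T, T, T]
fixed point reached at round 5
b[ice] = ⊗ incoming = [T, F, T, F]

b[ice] = [T, F, T, F]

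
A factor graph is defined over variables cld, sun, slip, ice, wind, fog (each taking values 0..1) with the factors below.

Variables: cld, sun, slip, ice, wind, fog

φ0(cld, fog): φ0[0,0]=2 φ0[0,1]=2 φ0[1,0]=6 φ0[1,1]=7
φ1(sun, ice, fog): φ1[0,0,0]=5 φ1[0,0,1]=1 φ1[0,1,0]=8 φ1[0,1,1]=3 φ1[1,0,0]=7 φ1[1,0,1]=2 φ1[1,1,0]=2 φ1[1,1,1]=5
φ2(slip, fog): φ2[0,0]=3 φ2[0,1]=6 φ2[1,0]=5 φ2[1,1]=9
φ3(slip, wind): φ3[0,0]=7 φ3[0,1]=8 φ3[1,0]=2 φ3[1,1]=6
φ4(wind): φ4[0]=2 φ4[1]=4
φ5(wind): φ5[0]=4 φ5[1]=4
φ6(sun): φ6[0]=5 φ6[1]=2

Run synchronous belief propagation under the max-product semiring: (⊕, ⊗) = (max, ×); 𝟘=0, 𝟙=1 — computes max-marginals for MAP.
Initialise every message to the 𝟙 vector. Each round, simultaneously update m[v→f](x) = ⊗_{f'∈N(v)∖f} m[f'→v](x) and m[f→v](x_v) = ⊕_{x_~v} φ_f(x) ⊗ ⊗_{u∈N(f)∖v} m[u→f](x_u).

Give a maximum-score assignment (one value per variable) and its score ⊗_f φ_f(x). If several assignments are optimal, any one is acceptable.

assignment: (cld=1, sun=0, slip=1, ice=1, wind=1, fog=0); score = 115200

init: all messages = 𝟙 over 2 values
r1 m[φ0→cld] = [2, 7]
r1 m[φ0→fog] = [6, 7]
r1 m[φ1→sun] = [8, 7]
r1 m[φ1→ice] = [7, 8]
r1 m[φ1→fog] = [8, 5]
r1 m[φ2→slip] = [6, 9]
r1 m[φ2→fog] = [5, 9]
r1 m[φ3→slip] = [8, 6]
r1 m[φ3→wind] = [7, 8]
r1 m[φ4→wind] = [2, 4]
r1 m[φ5→wind] = [4, 4]
r1 m[φ6→sun] = [5, 2]
r1 m[cld→φ0] = [1, 1]
r1 m[sun→φ1] = [1, 1]
r1 m[sun→φ6] = [1, 1]
r1 m[slip→φ2] = [1, 1]
r1 m[slip→φ3] = [1, 1]
r1 m[ice→φ1] = [1, 1]
r1 m[wind→φ3] = [1, 1]
r1 m[wind→φ4] = [1, 1]
r1 m[wind→φ5] = [1, 1]
r1 m[fog→φ0] = [1, 1]
r1 m[fog→φ1] = [1, 1]
r1 m[fog→φ2] = [1, 1]
r2 m[φ0→cld] = [2, 7]
r2 m[φ0→fog] = [6, 7]
r2 m[φ1→sun] = [8, 7]
r2 m[φ1→ice] = [7, 8]
r2 m[φ1→fog] = [8, 5]
r2 m[φ2→slip] = [6, 9]
r2 m[φ2→fog] = [5, 9]
r2 m[φ3→slip] = [8, 6]
r2 m[φ3→wind] = [7, 8]
r2 m[φ4→wind] = [2, 4]
r2 m[φ5→wind] = [4, 4]
r2 m[φ6→sun] = [5, 2]
r2 m[cld→φ0] = [1, 1]
r2 m[sun→φ1] = [5, 2]
r2 m[sun→φ6] = [8, 7]
r2 m[slip→φ2] = [8, 6]
r2 m[slip→φ3] = [6, 9]
r2 m[ice→φ1] = [1, 1]
r2 m[wind→φ3] = [8, 16]
r2 m[wind→φ4] = [28, 32]
r2 m[wind→φ5] = [14, 32]
r2 m[fog→φ0] = [40, 45]
r2 m[fog→φ1] = [30, 63]
r2 m[fog→φ2] = [48, 35]
r3 m[φ0→cld] = [90, 315]
r3 m[φ0→fog] = [6, 7]
r3 m[φ1→sun] = [240, 315]
r3 m[φ1→ice] = [750, 1200]
r3 m[φ1→fog] = [40, 15]
r3 m[φ2→slip] = [210, 315]
r3 m[φ2→fog] = [30, 54]
r3 m[φ3→slip] = [128, 96]
r3 m[φ3→wind] = [42, 54]
r3 m[φ4→wind] = [2, 4]
r3 m[φ5→wind] = [4, 4]
r3 m[φ6→sun] = [5, 2]
r3 m[cld→φ0] = [1, 1]
r3 m[sun→φ1] = [5, 2]
r3 m[sun→φ6] = [8, 7]
r3 m[slip→φ2] = [8, 6]
r3 m[slip→φ3] = [6, 9]
r3 m[ice→φ1] = [1, 1]
r3 m[wind→φ3] = [8, 16]
r3 m[wind→φ4] = [28, 32]
r3 m[wind→φ5] = [14, 32]
r3 m[fog→φ0] = [40, 45]
r3 m[fog→φ1] = [30, 63]
r3 m[fog→φ2] = [48, 35]
r4 m[φ0→cld] = [90, 315]
r4 m[φ0→fog] = [6, 7]
r4 m[φ1→sun] = [240, 315]
r4 m[φ1→ice] = [750, 1200]
r4 m[φ1→fog] = [40, 15]
r4 m[φ2→slip] = [210, 315]
r4 m[φ2→fog] = [30, 54]
r4 m[φ3→slip] = [128, 96]
r4 m[φ3→wind] = [42, 54]
r4 m[φ4→wind] = [2, 4]
r4 m[φ5→wind] = [4, 4]
r4 m[φ6→sun] = [5, 2]
r4 m[cld→φ0] = [1, 1]
r4 m[sun→φ1] = [5, 2]
r4 m[sun→φ6] = [240, 315]
r4 m[slip→φ2] = [128, 96]
r4 m[slip→φ3] = [210, 315]
r4 m[ice→φ1] = [1, 1]
r4 m[wind→φ3] = [8, 16]
r4 m[wind→φ4] = [168, 216]
r4 m[wind→φ5] = [84, 216]
r4 m[fog→φ0] = [1200, 810]
r4 m[fog→φ1] = [180, 378]
r4 m[fog→φ2] = [240, 105]
r5 m[φ0→cld] = [2400, 7200]
r5 m[φ0→fog] = [6, 7]
r5 m[φ1→sun] = [1440, 1890]
r5 m[φ1→ice] = [4500, 7200]
r5 m[φ1→fog] = [40, 15]
r5 m[φ2→slip] = [720, 1200]
r5 m[φ2→fog] = [480, 864]
r5 m[φ3→slip] = [128, 96]
r5 m[φ3→wind] = [1470, 1890]
r5 m[φ4→wind] = [2, 4]
r5 m[φ5→wind] = [4, 4]
r5 m[φ6→sun] = [5, 2]
r5 m[cld→φ0] = [1, 1]
r5 m[sun→φ1] = [5, 2]
r5 m[sun→φ6] = [240, 315]
r5 m[slip→φ2] = [128, 96]
r5 m[slip→φ3] = [210, 315]
r5 m[ice→φ1] = [1, 1]
r5 m[wind→φ3] = [8, 16]
r5 m[wind→φ4] = [168, 216]
r5 m[wind→φ5] = [84, 216]
r5 m[fog→φ0] = [1200, 810]
r5 m[fog→φ1] = [180, 378]
r5 m[fog→φ2] = [240, 105]
r6 m[φ0→cld] = [2400, 7200]
r6 m[φ0→fog] = [6, 7]
r6 m[φ1→sun] = [1440, 1890]
r6 m[φ1→ice] = [4500, 7200]
r6 m[φ1→fog] = [40, 15]
r6 m[φ2→slip] = [720, 1200]
r6 m[φ2→fog] = [480, 864]
r6 m[φ3→slip] = [128, 96]
r6 m[φ3→wind] = [1470, 1890]
r6 m[φ4→wind] = [2, 4]
r6 m[φ5→wind] = [4, 4]
r6 m[φ6→sun] = [5, 2]
r6 m[cld→φ0] = [1, 1]
r6 m[sun→φ1] = [5, 2]
r6 m[sun→φ6] = [1440, 1890]
r6 m[slip→φ2] = [128, 96]
r6 m[slip→φ3] = [720, 1200]
r6 m[ice→φ1] = [1, 1]
r6 m[wind→φ3] = [8, 16]
r6 m[wind→φ4] = [5880, 7560]
r6 m[wind→φ5] = [2940, 7560]
r6 m[fog→φ0] = [19200, 12960]
r6 m[fog→φ1] = [2880, 6048]
r6 m[fog→φ2] = [240, 105]
r7 m[φ0→cld] = [38400, 115200]
r7 m[φ0→fog] = [6, 7]
r7 m[φ1→sun] = [23040, 30240]
r7 m[φ1→ice] = [72000, 115200]
r7 m[φ1→fog] = [40, 15]
r7 m[φ2→slip] = [720, 1200]
r7 m[φ2→fog] = [480, 864]
r7 m[φ3→slip] = [128, 96]
r7 m[φ3→wind] = [5040, 7200]
r7 m[φ4→wind] = [2, 4]
r7 m[φ5→wind] = [4, 4]
r7 m[φ6→sun] = [5, 2]
r7 m[cld→φ0] = [1, 1]
r7 m[sun→φ1] = [5, 2]
r7 m[sun→φ6] = [1440, 1890]
r7 m[slip→φ2] = [128, 96]
r7 m[slip→φ3] = [720, 1200]
r7 m[ice→φ1] = [1, 1]
r7 m[wind→φ3] = [8, 16]
r7 m[wind→φ4] = [5880, 7560]
r7 m[wind→φ5] = [2940, 7560]
r7 m[fog→φ0] = [19200, 12960]
r7 m[fog→φ1] = [2880, 6048]
r7 m[fog→φ2] = [240, 105]
r8 m[φ0→cld] = [38400, 115200]
r8 m[φ0→fog] = [6, 7]
r8 m[φ1→sun] = [23040, 30240]
r8 m[φ1→ice] = [72000, 115200]
r8 m[φ1→fog] = [40, 15]
r8 m[φ2→slip] = [720, 1200]
r8 m[φ2→fog] = [480, 864]
r8 m[φ3→slip] = [128, 96]
r8 m[φ3→wind] = [5040, 7200]
r8 m[φ4→wind] = [2, 4]
r8 m[φ5→wind] = [4, 4]
r8 m[φ6→sun] = [5, 2]
r8 m[cld→φ0] = [1, 1]
r8 m[sun→φ1] = [5, 2]
r8 m[sun→φ6] = [23040, 30240]
r8 m[slip→φ2] = [128, 96]
r8 m[slip→φ3] = [720, 1200]
r8 m[ice→φ1] = [1, 1]
r8 m[wind→φ3] = [8, 16]
r8 m[wind→φ4] = [20160, 28800]
r8 m[wind→φ5] = [10080, 28800]
r8 m[fog→φ0] = [19200, 12960]
r8 m[fog→φ1] = [2880, 6048]
r8 m[fog→φ2] = [240, 105]
r9 m[φ0→cld] = [38400, 115200]
r9 m[φ0→fog] = [6, 7]
r9 m[φ1→sun] = [23040, 30240]
r9 m[φ1→ice] = [72000, 115200]
r9 m[φ1→fog] = [40, 15]
r9 m[φ2→slip] = [720, 1200]
r9 m[φ2→fog] = [480, 864]
r9 m[φ3→slip] = [128, 96]
r9 m[φ3→wind] = [5040, 7200]
r9 m[φ4→wind] = [2, 4]
r9 m[φ5→wind] = [4, 4]
r9 m[φ6→sun] = [5, 2]
r9 m[cld→φ0] = [1, 1]
r9 m[sun→φ1] = [5, 2]
r9 m[sun→φ6] = [23040, 30240]
r9 m[slip→φ2] = [128, 96]
r9 m[slip→φ3] = [720, 1200]
r9 m[ice→φ1] = [1, 1]
r9 m[wind→φ3] = [8, 16]
r9 m[wind→φ4] = [20160, 28800]
r9 m[wind→φ5] = [10080, 28800]
r9 m[fog→φ0] = [19200, 12960]
r9 m[fog→φ1] = [2880, 6048]
r9 m[fog→φ2] = [240, 105]
fixed point reached at round 9
traceback from cld: (cld=1, sun=0, slip=1, ice=1, wind=1, fog=0), score=115200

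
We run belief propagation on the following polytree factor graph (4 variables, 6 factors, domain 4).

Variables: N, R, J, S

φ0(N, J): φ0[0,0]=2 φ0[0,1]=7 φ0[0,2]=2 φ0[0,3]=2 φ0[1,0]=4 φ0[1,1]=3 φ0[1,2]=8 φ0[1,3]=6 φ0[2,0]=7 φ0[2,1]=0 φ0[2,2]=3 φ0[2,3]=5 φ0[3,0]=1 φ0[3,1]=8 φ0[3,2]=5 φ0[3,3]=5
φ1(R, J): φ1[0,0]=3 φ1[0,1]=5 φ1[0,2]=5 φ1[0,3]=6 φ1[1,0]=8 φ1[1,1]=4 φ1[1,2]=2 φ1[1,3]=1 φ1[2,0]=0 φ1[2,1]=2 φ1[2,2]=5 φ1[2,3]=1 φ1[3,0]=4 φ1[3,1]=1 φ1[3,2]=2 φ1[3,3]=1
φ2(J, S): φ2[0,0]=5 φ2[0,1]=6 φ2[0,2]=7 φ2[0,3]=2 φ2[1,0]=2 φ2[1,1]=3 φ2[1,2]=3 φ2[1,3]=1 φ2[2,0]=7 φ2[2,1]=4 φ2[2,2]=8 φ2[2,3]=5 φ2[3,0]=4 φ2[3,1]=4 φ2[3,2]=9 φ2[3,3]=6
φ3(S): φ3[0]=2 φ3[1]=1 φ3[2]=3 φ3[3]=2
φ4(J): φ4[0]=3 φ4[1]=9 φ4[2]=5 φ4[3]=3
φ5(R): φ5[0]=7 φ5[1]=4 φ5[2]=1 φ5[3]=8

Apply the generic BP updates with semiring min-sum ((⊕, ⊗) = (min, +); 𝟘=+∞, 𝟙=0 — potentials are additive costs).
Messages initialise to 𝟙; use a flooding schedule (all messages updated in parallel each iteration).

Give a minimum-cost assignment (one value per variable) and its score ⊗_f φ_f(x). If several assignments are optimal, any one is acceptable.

init: all messages = 𝟙 over 4 values
r1 m[φ0→N] = [2, 3, 0, 1]
r1 m[φ0→J] = [1, 0, 2, 2]
r1 m[φ1→R] = [3, 1, 0, 1]
r1 m[φ1→J] = [0, 1, 2, 1]
r1 m[φ2→J] = [2, 1, 4, 4]
r1 m[φ2→S] = [2, 3, 3, 1]
r1 m[φ3→S] = [2, 1, 3, 2]
r1 m[φ4→J] = [3, 9, 5, 3]
r1 m[φ5→R] = [7, 4, 1, 8]
r1 m[N→φ0] = [0, 0, 0, 0]
r1 m[R→φ1] = [0, 0, 0, 0]
r1 m[R→φ5] = [0, 0, 0, 0]
r1 m[J→φ0] = [0, 0, 0, 0]
r1 m[J→φ1] = [0, 0, 0, 0]
r1 m[J→φ2] = [0, 0, 0, 0]
r1 m[J→φ4] = [0, 0, 0, 0]
r1 m[S→φ2] = [0, 0, 0, 0]
r1 m[S→φ3] = [0, 0, 0, 0]
r2 m[φ0→N] = [2, 3, 0, 1]
r2 m[φ0→J] = [1, 0, 2, 2]
r2 m[φ1→R] = [3, 1, 0, 1]
r2 m[φ1→J] = [0, 1, 2, 1]
r2 m[φ2→J] = [2, 1, 4, 4]
r2 m[φ2→S] = [2, 3, 3, 1]
r2 m[φ3→S] = [2, 1, 3, 2]
r2 m[φ4→J] = [3, 9, 5, 3]
r2 m[φ5→R] = [7, 4, 1, 8]
r2 m[N→φ0] = [0, 0, 0, 0]
r2 m[R→φ1] = [7, 4, 1, 8]
r2 m[R→φ5] = [3, 1, 0, 1]
r2 m[J→φ0] = [5, 11, 11, 8]
r2 m[J→φ1] = [6, 10, 11, 9]
r2 m[J→φ2] = [4, 10, 9, 6]
r2 m[J→φ4] = [3, 2, 8, 7]
r2 m[S→φ2] = [2, 1, 3, 2]
r2 m[S→φ3] = [2, 3, 3, 1]
r3 m[φ0→N] = [7, 9, 11, 6]
r3 m[φ0→J] = [1, 0, 2, 2]
r3 m[φ1→R] = [9, 10, 6, 10]
r3 m[φ1→J] = [1, 3, 6, 2]
r3 m[φ2→J] = [4, 3, 5, 5]
r3 m[φ2→S] = [9, 10, 11, 6]
r3 m[φ3→S] = [2, 1, 3, 2]
r3 m[φ4→J] = [3, 9, 5, 3]
r3 m[φ5→R] = [7, 4, 1, 8]
r3 m[N→φ0] = [0, 0, 0, 0]
r3 m[R→φ1] = [7, 4, 1, 8]
r3 m[R→φ5] = [3, 1, 0, 1]
r3 m[J→φ0] = [5, 11, 11, 8]
r3 m[J→φ1] = [6, 10, 11, 9]
r3 m[J→φ2] = [4, 10, 9, 6]
r3 m[J→φ4] = [3, 2, 8, 7]
r3 m[S→φ2] = [2, 1, 3, 2]
r3 m[S→φ3] = [2, 3, 3, 1]
r4 m[φ0→N] = [7, 9, 11, 6]
r4 m[φ0→J] = [1, 0, 2, 2]
r4 m[φ1→R] = [9, 10, 6, 10]
r4 m[φ1→J] = [1, 3, 6, 2]
r4 m[φ2→J] = [4, 3, 5, 5]
r4 m[φ2→S] = [9, 10, 11, 6]
r4 m[φ3→S] = [2, 1, 3, 2]
r4 m[φ4→J] = [3, 9, 5, 3]
r4 m[φ5→R] = [7, 4, 1, 8]
r4 m[N→φ0] = [0, 0, 0, 0]
r4 m[R→φ1] = [7, 4, 1, 8]
r4 m[R→φ5] = [9, 10, 6, 10]
r4 m[J→φ0] = [8, 15, 16, 10]
r4 m[J→φ1] = [8, 12, 12, 10]
r4 m[J→φ2] = [5, 12, 13, 7]
r4 m[J→φ4] = [6, 6, 13, 9]
r4 m[S→φ2] = [2, 1, 3, 2]
r4 m[S→φ3] = [9, 10, 11, 6]
r5 m[φ0→N] = [10, 12, 15, 9]
r5 m[φ0→J] = [1, 0, 2, 2]
r5 m[φ1→R] = [11, 11, 8, 11]
r5 m[φ1→J] = [1, 3, 6, 2]
r5 m[φ2→J] = [4, 3, 5, 5]
r5 m[φ2→S] = [10, 11, 12, 7]
r5 m[φ3→S] = [2, 1, 3, 2]
r5 m[φ4→J] = [3, 9, 5, 3]
r5 m[φ5→R] = [7, 4, 1, 8]
r5 m[N→φ0] = [0, 0, 0, 0]
r5 m[R→φ1] = [7, 4, 1, 8]
r5 m[R→φ5] = [9, 10, 6, 10]
r5 m[J→φ0] = [8, 15, 16, 10]
r5 m[J→φ1] = [8, 12, 12, 10]
r5 m[J→φ2] = [5, 12, 13, 7]
r5 m[J→φ4] = [6, 6, 13, 9]
r5 m[S→φ2] = [2, 1, 3, 2]
r5 m[S→φ3] = [9, 10, 11, 6]
r6 m[φ0→N] = [10, 12, 15, 9]
r6 m[φ0→J] = [1, 0, 2, 2]
r6 m[φ1→R] = [11, 11, 8, 11]
r6 m[φ1→J] = [1, 3, 6, 2]
r6 m[φ2→J] = [4, 3, 5, 5]
r6 m[φ2→S] = [10, 11, 12, 7]
r6 m[φ3→S] = [2, 1, 3, 2]
r6 m[φ4→J] = [3, 9, 5, 3]
r6 m[φ5→R] = [7, 4, 1, 8]
r6 m[N→φ0] = [0, 0, 0, 0]
r6 m[R→φ1] = [7, 4, 1, 8]
r6 m[R→φ5] = [11, 11, 8, 11]
r6 m[J→φ0] = [8, 15, 16, 10]
r6 m[J→φ1] = [8, 12, 12, 10]
r6 m[J→φ2] = [5, 12, 13, 7]
r6 m[J→φ4] = [6, 6, 13, 9]
r6 m[S→φ2] = [2, 1, 3, 2]
r6 m[S→φ3] = [10, 11, 12, 7]
r7 m[φ0→N] = [10, 12, 15, 9]
r7 m[φ0→J] = [1, 0, 2, 2]
r7 m[φ1→R] = [11, 11, 8, 11]
r7 m[φ1→J] = [1, 3, 6, 2]
r7 m[φ2→J] = [4, 3, 5, 5]
r7 m[φ2→S] = [10, 11, 12, 7]
r7 m[φ3→S] = [2, 1, 3, 2]
r7 m[φ4→J] = [3, 9, 5, 3]
r7 m[φ5→R] = [7, 4, 1, 8]
r7 m[N→φ0] = [0, 0, 0, 0]
r7 m[R→φ1] = [7, 4, 1, 8]
r7 m[R→φ5] = [11, 11, 8, 11]
r7 m[J→φ0] = [8, 15, 16, 10]
r7 m[J→φ1] = [8, 12, 12, 10]
r7 m[J→φ2] = [5, 12, 13, 7]
r7 m[J→φ4] = [6, 6, 13, 9]
r7 m[S→φ2] = [2, 1, 3, 2]
r7 m[S→φ3] = [10, 11, 12, 7]
fixed point reached at round 7
traceback from N: (N=3, R=2, J=0, S=3), score=9

assignment: (N=3, R=2, J=0, S=3); score = 9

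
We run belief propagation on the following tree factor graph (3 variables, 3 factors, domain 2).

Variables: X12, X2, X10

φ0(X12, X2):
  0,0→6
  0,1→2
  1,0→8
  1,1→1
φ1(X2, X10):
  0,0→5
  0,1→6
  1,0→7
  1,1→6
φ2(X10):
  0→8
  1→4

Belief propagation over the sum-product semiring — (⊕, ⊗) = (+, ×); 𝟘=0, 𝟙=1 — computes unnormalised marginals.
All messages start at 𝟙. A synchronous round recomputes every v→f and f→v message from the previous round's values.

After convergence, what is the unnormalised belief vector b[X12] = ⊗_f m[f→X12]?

init: all messages = 𝟙 over 2 values
r1 m[φ0→X12] = [8, 9]
r1 m[φ0→X2] = [14, 3]
r1 m[φ1→X2] = [11, 13]
r1 m[φ1→X10] = [12, 12]
r1 m[φ2→X10] = [8, 4]
r1 m[X12→φ0] = [1, 1]
r1 m[X2→φ0] = [1, 1]
r1 m[X2→φ1] = [1, 1]
r1 m[X10→φ1] = [1, 1]
r1 m[X10→φ2] = [1, 1]
r2 m[φ0→X12] = [8, 9]
r2 m[φ0→X2] = [14, 3]
r2 m[φ1→X2] = [11, 13]
r2 m[φ1→X10] = [12, 12]
r2 m[φ2→X10] = [8, 4]
r2 m[X12→φ0] = [1, 1]
r2 m[X2→φ0] = [11, 13]
r2 m[X2→φ1] = [14, 3]
r2 m[X10→φ1] = [8, 4]
r2 m[X10→φ2] = [12, 12]
r3 m[φ0→X12] = [92, 101]
r3 m[φ0→X2] = [14, 3]
r3 m[φ1→X2] = [64, 80]
r3 m[φ1→X10] = [91, 102]
r3 m[φ2→X10] = [8, 4]
r3 m[X12→φ0] = [1, 1]
r3 m[X2→φ0] = [11, 13]
r3 m[X2→φ1] = [14, 3]
r3 m[X10→φ1] = [8, 4]
r3 m[X10→φ2] = [12, 12]
r4 m[φ0→X12] = [92, 101]
r4 m[φ0→X2] = [14, 3]
r4 m[φ1→X2] = [64, 80]
r4 m[φ1→X10] = [91, 102]
r4 m[φ2→X10] = [8, 4]
r4 m[X12→φ0] = [1, 1]
r4 m[X2→φ0] = [64, 80]
r4 m[X2→φ1] = [14, 3]
r4 m[X10→φ1] = [8, 4]
r4 m[X10→φ2] = [91, 102]
r5 m[φ0→X12] = [544, 592]
r5 m[φ0→X2] = [14, 3]
r5 m[φ1→X2] = [64, 80]
r5 m[φ1→X10] = [91, 102]
r5 m[φ2→X10] = [8, 4]
r5 m[X12→φ0] = [1, 1]
r5 m[X2→φ0] = [64, 80]
r5 m[X2→φ1] = [14, 3]
r5 m[X10→φ1] = [8, 4]
r5 m[X10→φ2] = [91, 102]
r6 m[φ0→X12] = [544, 592]
r6 m[φ0→X2] = [14, 3]
r6 m[φ1→X2] = [64, 80]
r6 m[φ1→X10] = [91, 102]
r6 m[φ2→X10] = [8, 4]
r6 m[X12→φ0] = [1, 1]
r6 m[X2→φ0] = [64, 80]
r6 m[X2→φ1] = [14, 3]
r6 m[X10→φ1] = [8, 4]
r6 m[X10→φ2] = [91, 102]
fixed point reached at round 6
b[X12] = ⊗ incoming = [544, 592]

b[X12] = [544, 592]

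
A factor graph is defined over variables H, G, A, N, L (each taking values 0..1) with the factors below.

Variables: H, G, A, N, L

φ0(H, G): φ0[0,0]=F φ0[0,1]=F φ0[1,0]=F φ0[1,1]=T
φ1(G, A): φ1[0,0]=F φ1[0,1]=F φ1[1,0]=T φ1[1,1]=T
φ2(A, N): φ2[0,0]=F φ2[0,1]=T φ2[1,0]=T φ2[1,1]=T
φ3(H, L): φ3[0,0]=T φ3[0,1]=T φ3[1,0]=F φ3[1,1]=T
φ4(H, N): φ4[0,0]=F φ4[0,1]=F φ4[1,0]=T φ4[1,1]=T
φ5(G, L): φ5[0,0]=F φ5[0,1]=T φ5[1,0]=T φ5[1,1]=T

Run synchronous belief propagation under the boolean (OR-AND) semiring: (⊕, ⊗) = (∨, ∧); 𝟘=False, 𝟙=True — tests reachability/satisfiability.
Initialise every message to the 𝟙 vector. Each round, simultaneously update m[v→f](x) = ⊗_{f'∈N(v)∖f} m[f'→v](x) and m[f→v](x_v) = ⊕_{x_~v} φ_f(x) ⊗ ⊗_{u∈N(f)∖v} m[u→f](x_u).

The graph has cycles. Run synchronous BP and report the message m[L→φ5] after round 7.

init: all messages = 𝟙 over 2 values
r1 m[φ0→H] = [F, T]
r1 m[φ0→G] = [F, T]
r1 m[φ1→G] = [F, T]
r1 m[φ1→A] = [T, T]
r1 m[φ2→A] = [T, T]
r1 m[φ2→N] = [T, T]
r1 m[φ3→H] = [T, T]
r1 m[φ3→L] = [T, T]
r1 m[φ4→H] = [F, T]
r1 m[φ4→N] = [T, T]
r1 m[φ5→G] = [T, T]
r1 m[φ5→L] = [T, T]
r1 m[H→φ0] = [T, T]
r1 m[H→φ3] = [T, T]
r1 m[H→φ4] = [T, T]
r1 m[G→φ0] = [T, T]
r1 m[G→φ1] = [T, T]
r1 m[G→φ5] = [T, T]
r1 m[A→φ1] = [T, T]
r1 m[A→φ2] = [T, T]
r1 m[N→φ2] = [T, T]
r1 m[N→φ4] = [T, T]
r1 m[L→φ3] = [T, T]
r1 m[L→φ5] = [T, T]
r2 m[φ0→H] = [F, T]
r2 m[φ0→G] = [F, T]
r2 m[φ1→G] = [F, T]
r2 m[φ1→A] = [T, T]
r2 m[φ2→A] = [T, T]
r2 m[φ2→N] = [T, T]
r2 m[φ3→H] = [T, T]
r2 m[φ3→L] = [T, T]
r2 m[φ4→H] = [F, T]
r2 m[φ4→N] = [T, T]
r2 m[φ5→G] = [T, T]
r2 m[φ5→L] = [T, T]
r2 m[H→φ0] = [F, T]
r2 m[H→φ3] = [F, T]
r2 m[H→φ4] = [F, T]
r2 m[G→φ0] = [F, T]
r2 m[G→φ1] = [F, T]
r2 m[G→φ5] = [F, T]
r2 m[A→φ1] = [T, T]
r2 m[A→φ2] = [T, T]
r2 m[N→φ2] = [T, T]
r2 m[N→φ4] = [T, T]
r2 m[L→φ3] = [T, T]
r2 m[L→φ5] = [T, T]
r3 m[φ0→H] = [F, T]
r3 m[φ0→G] = [F, T]
r3 m[φ1→G] = [F, T]
r3 m[φ1→A] = [T, T]
r3 m[φ2→A] = [T, T]
r3 m[φ2→N] = [T, T]
r3 m[φ3→H] = [T, T]
r3 m[φ3→L] = [F, T]
r3 m[φ4→H] = [F, T]
r3 m[φ4→N] = [T, T]
r3 m[φ5→G] = [T, T]
r3 m[φ5→L] = [T, T]
r3 m[H→φ0] = [F, T]
r3 m[H→φ3] = [F, T]
r3 m[H→φ4] = [F, T]
r3 m[G→φ0] = [F, T]
r3 m[G→φ1] = [F, T]
r3 m[G→φ5] = [F, T]
r3 m[A→φ1] = [T, T]
r3 m[A→φ2] = [T, T]
r3 m[N→φ2] = [T, T]
r3 m[N→φ4] = [T, T]
r3 m[L→φ3] = [T, T]
r3 m[L→φ5] = [T, T]
r4 m[φ0→H] = [F, T]
r4 m[φ0→G] = [F, T]
r4 m[φ1→G] = [F, T]
r4 m[φ1→A] = [T, T]
r4 m[φ2→A] = [T, T]
r4 m[φ2→N] = [T, T]
r4 m[φ3→H] = [T, T]
r4 m[φ3→L] = [F, T]
r4 m[φ4→H] = [F, T]
r4 m[φ4→N] = [T, T]
r4 m[φ5→G] = [T, T]
r4 m[φ5→L] = [T, T]
r4 m[H→φ0] = [F, T]
r4 m[H→φ3] = [F, T]
r4 m[H→φ4] = [F, T]
r4 m[G→φ0] = [F, T]
r4 m[G→φ1] = [F, T]
r4 m[G→φ5] = [F, T]
r4 m[A→φ1] = [T, T]
r4 m[A→φ2] = [T, T]
r4 m[N→φ2] = [T, T]
r4 m[N→φ4] = [T, T]
r4 m[L→φ3] = [T, T]
r4 m[L→φ5] = [F, T]
r5 m[φ0→H] = [F, T]
r5 m[φ0→G] = [F, T]
r5 m[φ1→G] = [F, T]
r5 m[φ1→A] = [T, T]
r5 m[φ2→A] = [T, T]
r5 m[φ2→N] = [T, T]
r5 m[φ3→H] = [T, T]
r5 m[φ3→L] = [F, T]
r5 m[φ4→H] = [F, T]
r5 m[φ4→N] = [T, T]
r5 m[φ5→G] = [T, T]
r5 m[φ5→L] = [T, T]
r5 m[H→φ0] = [F, T]
r5 m[H→φ3] = [F, T]
r5 m[H→φ4] = [F, T]
r5 m[G→φ0] = [F, T]
r5 m[G→φ1] = [F, T]
r5 m[G→φ5] = [F, T]
r5 m[A→φ1] = [T, T]
r5 m[A→φ2] = [T, T]
r5 m[N→φ2] = [T, T]
r5 m[N→φ4] = [T, T]
r5 m[L→φ3] = [T, T]
r5 m[L→φ5] = [F, T]
r6 m[φ0→H] = [F, T]
r6 m[φ0→G] = [F, T]
r6 m[φ1→G] = [F, T]
r6 m[φ1→A] = [T, T]
r6 m[φ2→A] = [T, T]
r6 m[φ2→N] = [T, T]
r6 m[φ3→H] = [T, T]
r6 m[φ3→L] = [F, T]
r6 m[φ4→H] = [F, T]
r6 m[φ4→N] = [T, T]
r6 m[φ5→G] = [T, T]
r6 m[φ5→L] = [T, T]
r6 m[H→φ0] = [F, T]
r6 m[H→φ3] = [F, T]
r6 m[H→φ4] = [F, T]
r6 m[G→φ0] = [F, T]
r6 m[G→φ1] = [F, T]
r6 m[G→φ5] = [F, T]
r6 m[A→φ1] = [T, T]
r6 m[A→φ2] = [T, T]
r6 m[N→φ2] = [T, T]
r6 m[N→φ4] = [T, T]
r6 m[L→φ3] = [T, T]
r6 m[L→φ5] = [F, T]
r7 m[φ0→H] = [F, T]
r7 m[φ0→G] = [F, T]
r7 m[φ1→G] = [F, T]
r7 m[φ1→A] = [T, T]
r7 m[φ2→A] = [T, T]
r7 m[φ2→N] = [T, T]
r7 m[φ3→H] = [T, T]
r7 m[φ3→L] = [F, T]
r7 m[φ4→H] = [F, T]
r7 m[φ4→N] = [T, T]
r7 m[φ5→G] = [T, T]
r7 m[φ5→L] = [T, T]
r7 m[H→φ0] = [F, T]
r7 m[H→φ3] = [F, T]
r7 m[H→φ4] = [F, T]
r7 m[G→φ0] = [F, T]
r7 m[G→φ1] = [F, T]
r7 m[G→φ5] = [F, T]
r7 m[A→φ1] = [T, T]
r7 m[A→φ2] = [T, T]
r7 m[N→φ2] = [T, T]
r7 m[N→φ4] = [T, T]
r7 m[L→φ3] = [T, T]
r7 m[L→φ5] = [F, T]
fixed point reached at round 5

message @ round 7 = [F, T]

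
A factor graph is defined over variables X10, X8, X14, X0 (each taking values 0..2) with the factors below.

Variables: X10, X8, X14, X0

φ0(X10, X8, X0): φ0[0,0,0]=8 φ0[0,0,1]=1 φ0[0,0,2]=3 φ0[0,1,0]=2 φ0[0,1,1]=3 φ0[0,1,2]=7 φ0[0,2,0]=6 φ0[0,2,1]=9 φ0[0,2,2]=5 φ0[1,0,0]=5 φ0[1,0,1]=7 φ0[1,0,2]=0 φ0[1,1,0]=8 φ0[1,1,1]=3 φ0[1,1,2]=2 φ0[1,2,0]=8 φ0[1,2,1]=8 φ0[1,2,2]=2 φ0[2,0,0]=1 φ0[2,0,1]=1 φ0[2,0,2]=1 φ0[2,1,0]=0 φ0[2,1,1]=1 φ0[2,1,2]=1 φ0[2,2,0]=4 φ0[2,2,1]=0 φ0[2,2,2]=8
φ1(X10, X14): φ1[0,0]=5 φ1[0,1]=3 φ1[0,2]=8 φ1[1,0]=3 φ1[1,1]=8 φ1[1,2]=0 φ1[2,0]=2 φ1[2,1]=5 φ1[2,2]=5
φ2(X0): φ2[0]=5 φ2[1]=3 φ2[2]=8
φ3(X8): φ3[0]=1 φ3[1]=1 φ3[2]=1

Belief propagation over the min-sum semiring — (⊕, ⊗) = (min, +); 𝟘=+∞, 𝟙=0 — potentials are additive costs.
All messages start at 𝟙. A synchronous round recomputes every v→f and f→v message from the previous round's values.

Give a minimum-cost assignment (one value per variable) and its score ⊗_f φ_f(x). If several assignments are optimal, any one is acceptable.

init: all messages = 𝟙 over 3 values
r1 m[φ0→X10] = [1, 0, 0]
r1 m[φ0→X8] = [0, 0, 0]
r1 m[φ0→X0] = [0, 0, 0]
r1 m[φ1→X10] = [3, 0, 2]
r1 m[φ1→X14] = [2, 3, 0]
r1 m[φ2→X0] = [5, 3, 8]
r1 m[φ3→X8] = [1, 1, 1]
r1 m[X10→φ0] = [0, 0, 0]
r1 m[X10→φ1] = [0, 0, 0]
r1 m[X8→φ0] = [0, 0, 0]
r1 m[X8→φ3] = [0, 0, 0]
r1 m[X14→φ1] = [0, 0, 0]
r1 m[X0→φ0] = [0, 0, 0]
r1 m[X0→φ2] = [0, 0, 0]
r2 m[φ0→X10] = [1, 0, 0]
r2 m[φ0→X8] = [0, 0, 0]
r2 m[φ0→X0] = [0, 0, 0]
r2 m[φ1→X10] = [3, 0, 2]
r2 m[φ1→X14] = [2, 3, 0]
r2 m[φ2→X0] = [5, 3, 8]
r2 m[φ3→X8] = [1, 1, 1]
r2 m[X10→φ0] = [3, 0, 2]
r2 m[X10→φ1] = [1, 0, 0]
r2 m[X8→φ0] = [1, 1, 1]
r2 m[X8→φ3] = [0, 0, 0]
r2 m[X14→φ1] = [0, 0, 0]
r2 m[X0→φ0] = [5, 3, 8]
r2 m[X0→φ2] = [0, 0, 0]
r3 m[φ0→X10] = [5, 7, 4]
r3 m[φ0→X8] = [6, 6, 5]
r3 m[φ0→X0] = [3, 3, 1]
r3 m[φ1→X10] = [3, 0, 2]
r3 m[φ1→X14] = [2, 4, 0]
r3 m[φ2→X0] = [5, 3, 8]
r3 m[φ3→X8] = [1, 1, 1]
r3 m[X10→φ0] = [3, 0, 2]
r3 m[X10→φ1] = [1, 0, 0]
r3 m[X8→φ0] = [1, 1, 1]
r3 m[X8→φ3] = [0, 0, 0]
r3 m[X14→φ1] = [0, 0, 0]
r3 m[X0→φ0] = [5, 3, 8]
r3 m[X0→φ2] = [0, 0, 0]
r4 m[φ0→X10] = [5, 7, 4]
r4 m[φ0→X8] = [6, 6, 5]
r4 m[φ0→X0] = [3, 3, 1]
r4 m[φ1→X10] = [3, 0, 2]
r4 m[φ1→X14] = [2, 4, 0]
r4 m[φ2→X0] = [5, 3, 8]
r4 m[φ3→X8] = [1, 1, 1]
r4 m[X10→φ0] = [3, 0, 2]
r4 m[X10→φ1] = [5, 7, 4]
r4 m[X8→φ0] = [1, 1, 1]
r4 m[X8→φ3] = [6, 6, 5]
r4 m[X14→φ1] = [0, 0, 0]
r4 m[X0→φ0] = [5, 3, 8]
r4 m[X0→φ2] = [3, 3, 1]
r5 m[φ0→X10] = [5, 7, 4]
r5 m[φ0→X8] = [6, 6, 5]
r5 m[φ0→X0] = [3, 3, 1]
r5 m[φ1→X10] = [3, 0, 2]
r5 m[φ1→X14] = [6, 8, 7]
r5 m[φ2→X0] = [5, 3, 8]
r5 m[φ3→X8] = [1, 1, 1]
r5 m[X10→φ0] = [3, 0, 2]
r5 m[X10→φ1] = [5, 7, 4]
r5 m[X8→φ0] = [1, 1, 1]
r5 m[X8→φ3] = [6, 6, 5]
r5 m[X14→φ1] = [0, 0, 0]
r5 m[X0→φ0] = [5, 3, 8]
r5 m[X0→φ2] = [3, 3, 1]
r6 m[φ0→X10] = [5, 7, 4]
r6 m[φ0→X8] = [6, 6, 5]
r6 m[φ0→X0] = [3, 3, 1]
r6 m[φ1→X10] = [3, 0, 2]
r6 m[φ1→X14] = [6, 8, 7]
r6 m[φ2→X0] = [5, 3, 8]
r6 m[φ3→X8] = [1, 1, 1]
r6 m[X10→φ0] = [3, 0, 2]
r6 m[X10→φ1] = [5, 7, 4]
r6 m[X8→φ0] = [1, 1, 1]
r6 m[X8→φ3] = [6, 6, 5]
r6 m[X14→φ1] = [0, 0, 0]
r6 m[X0→φ0] = [5, 3, 8]
r6 m[X0→φ2] = [3, 3, 1]
fixed point reached at round 6
traceback from X10: (X10=2, X8=2, X14=0, X0=1), score=6

assignment: (X10=2, X8=2, X14=0, X0=1); score = 6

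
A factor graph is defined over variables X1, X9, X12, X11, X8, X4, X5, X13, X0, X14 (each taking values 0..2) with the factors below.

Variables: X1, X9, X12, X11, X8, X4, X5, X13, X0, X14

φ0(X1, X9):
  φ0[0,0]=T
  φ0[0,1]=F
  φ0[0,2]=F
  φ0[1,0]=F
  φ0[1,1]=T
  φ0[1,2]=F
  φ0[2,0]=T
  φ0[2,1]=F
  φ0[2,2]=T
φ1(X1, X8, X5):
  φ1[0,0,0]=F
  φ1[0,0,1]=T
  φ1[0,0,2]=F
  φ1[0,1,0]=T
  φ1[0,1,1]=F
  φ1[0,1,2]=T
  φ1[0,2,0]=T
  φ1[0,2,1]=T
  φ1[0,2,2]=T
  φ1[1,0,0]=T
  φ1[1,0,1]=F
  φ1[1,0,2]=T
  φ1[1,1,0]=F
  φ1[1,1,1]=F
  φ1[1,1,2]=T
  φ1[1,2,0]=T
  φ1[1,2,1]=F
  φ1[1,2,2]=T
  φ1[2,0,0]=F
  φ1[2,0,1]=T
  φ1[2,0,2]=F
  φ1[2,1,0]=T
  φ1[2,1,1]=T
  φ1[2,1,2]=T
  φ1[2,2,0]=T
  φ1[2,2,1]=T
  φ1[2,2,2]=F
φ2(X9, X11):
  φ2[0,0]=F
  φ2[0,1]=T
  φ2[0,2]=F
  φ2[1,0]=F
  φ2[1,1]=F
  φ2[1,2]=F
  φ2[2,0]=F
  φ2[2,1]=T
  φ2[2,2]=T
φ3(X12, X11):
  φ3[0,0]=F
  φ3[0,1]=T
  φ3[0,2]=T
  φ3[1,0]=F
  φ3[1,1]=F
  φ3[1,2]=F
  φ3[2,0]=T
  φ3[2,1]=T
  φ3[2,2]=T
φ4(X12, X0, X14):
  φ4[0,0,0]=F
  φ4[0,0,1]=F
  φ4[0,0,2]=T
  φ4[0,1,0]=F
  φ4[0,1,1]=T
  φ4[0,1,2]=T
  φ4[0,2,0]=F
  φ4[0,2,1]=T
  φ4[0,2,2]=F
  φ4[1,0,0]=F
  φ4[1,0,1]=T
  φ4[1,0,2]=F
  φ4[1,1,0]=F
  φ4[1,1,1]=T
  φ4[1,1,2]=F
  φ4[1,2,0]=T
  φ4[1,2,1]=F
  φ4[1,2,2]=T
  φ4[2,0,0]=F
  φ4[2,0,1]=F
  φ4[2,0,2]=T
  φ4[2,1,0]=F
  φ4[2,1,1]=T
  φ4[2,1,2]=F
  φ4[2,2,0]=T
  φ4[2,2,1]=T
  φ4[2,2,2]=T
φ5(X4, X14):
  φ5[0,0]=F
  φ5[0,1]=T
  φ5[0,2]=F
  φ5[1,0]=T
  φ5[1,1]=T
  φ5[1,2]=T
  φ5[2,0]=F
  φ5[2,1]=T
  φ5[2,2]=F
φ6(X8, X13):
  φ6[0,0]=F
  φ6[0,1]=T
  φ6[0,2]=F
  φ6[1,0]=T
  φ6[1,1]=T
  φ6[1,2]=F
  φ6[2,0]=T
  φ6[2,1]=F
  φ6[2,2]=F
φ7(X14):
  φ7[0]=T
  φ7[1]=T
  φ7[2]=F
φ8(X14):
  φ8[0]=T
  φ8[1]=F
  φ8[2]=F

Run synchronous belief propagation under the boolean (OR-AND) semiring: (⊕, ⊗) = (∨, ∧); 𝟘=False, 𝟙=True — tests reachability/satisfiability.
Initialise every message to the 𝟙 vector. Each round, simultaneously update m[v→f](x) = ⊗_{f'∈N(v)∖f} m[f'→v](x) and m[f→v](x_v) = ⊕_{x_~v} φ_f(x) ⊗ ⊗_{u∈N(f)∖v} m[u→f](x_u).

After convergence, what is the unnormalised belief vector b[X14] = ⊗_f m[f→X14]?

b[X14] = [T, F, F]

init: all messages = 𝟙 over 3 values
r1 m[φ0→X1] = [T, T, T]
r1 m[φ0→X9] = [T, T, T]
r1 m[φ1→X1] = [T, T, T]
r1 m[φ1→X8] = [T, T, T]
r1 m[φ1→X5] = [T, T, T]
r1 m[φ2→X9] = [T, F, T]
r1 m[φ2→X11] = [F, T, T]
r1 m[φ3→X12] = [T, F, T]
r1 m[φ3→X11] = [T, T, T]
r1 m[φ4→X12] = [T, T, T]
r1 m[φ4→X0] = [T, T, T]
r1 m[φ4→X14] = [T, T, T]
r1 m[φ5→X4] = [T, T, T]
r1 m[φ5→X14] = [T, T, T]
r1 m[φ6→X8] = [T, T, T]
r1 m[φ6→X13] = [T, T, F]
r1 m[φ7→X14] = [T, T, F]
r1 m[φ8→X14] = [T, F, F]
r1 m[X1→φ0] = [T, T, T]
r1 m[X1→φ1] = [T, T, T]
r1 m[X9→φ0] = [T, T, T]
r1 m[X9→φ2] = [T, T, T]
r1 m[X12→φ3] = [T, T, T]
r1 m[X12→φ4] = [T, T, T]
r1 m[X11→φ2] = [T, T, T]
r1 m[X11→φ3] = [T, T, T]
r1 m[X8→φ1] = [T, T, T]
r1 m[X8→φ6] = [T, T, T]
r1 m[X4→φ5] = [T, T, T]
r1 m[X5→φ1] = [T, T, T]
r1 m[X13→φ6] = [T, T, T]
r1 m[X0→φ4] = [T, T, T]
r1 m[X14→φ4] = [T, T, T]
r1 m[X14→φ5] = [T, T, T]
r1 m[X14→φ7] = [T, T, T]
r1 m[X14→φ8] = [T, T, T]
r2 m[φ0→X1] = [T, T, T]
r2 m[φ0→X9] = [T, T, T]
r2 m[φ1→X1] = [T, T, T]
r2 m[φ1→X8] = [T, T, T]
r2 m[φ1→X5] = [T, T, T]
r2 m[φ2→X9] = [T, F, T]
r2 m[φ2→X11] = [F, T, T]
r2 m[φ3→X12] = [T, F, T]
r2 m[φ3→X11] = [T, T, T]
r2 m[φ4→X12] = [T, T, T]
r2 m[φ4→X0] = [T, T, T]
r2 m[φ4→X14] = [T, T, T]
r2 m[φ5→X4] = [T, T, T]
r2 m[φ5→X14] = [T, T, T]
r2 m[φ6→X8] = [T, T, T]
r2 m[φ6→X13] = [T, T, F]
r2 m[φ7→X14] = [T, T, F]
r2 m[φ8→X14] = [T, F, F]
r2 m[X1→φ0] = [T, T, T]
r2 m[X1→φ1] = [T, T, T]
r2 m[X9→φ0] = [T, F, T]
r2 m[X9→φ2] = [T, T, T]
r2 m[X12→φ3] = [T, T, T]
r2 m[X12→φ4] = [T, F, T]
r2 m[X11→φ2] = [T, T, T]
r2 m[X11→φ3] = [F, T, T]
r2 m[X8→φ1] = [T, T, T]
r2 m[X8→φ6] = [T, T, T]
r2 m[X4→φ5] = [T, T, T]
r2 m[X5→φ1] = [T, T, T]
r2 m[X13→φ6] = [T, T, T]
r2 m[X0→φ4] = [T, T, T]
r2 m[X14→φ4] = [T, F, F]
r2 m[X14→φ5] = [T, F, F]
r2 m[X14→φ7] = [T, F, F]
r2 m[X14→φ8] = [T, T, F]
r3 m[φ0→X1] = [T, F, T]
r3 m[φ0→X9] = [T, T, T]
r3 m[φ1→X1] = [T, T, T]
r3 m[φ1→X8] = [T, T, T]
r3 m[φ1→X5] = [T, T, T]
r3 m[φ2→X9] = [T, F, T]
r3 m[φ2→X11] = [F, T, T]
r3 m[φ3→X12] = [T, F, T]
r3 m[φ3→X11] = [T, T, T]
r3 m[φ4→X12] = [F, T, T]
r3 m[φ4→X0] = [F, F, T]
r3 m[φ4→X14] = [T, T, T]
r3 m[φ5→X4] = [F, T, F]
r3 m[φ5→X14] = [T, T, T]
r3 m[φ6→X8] = [T, T, T]
r3 m[φ6→X13] = [T, T, F]
r3 m[φ7→X14] = [T, T, F]
r3 m[φ8→X14] = [T, F, F]
r3 m[X1→φ0] = [T, T, T]
r3 m[X1→φ1] = [T, T, T]
r3 m[X9→φ0] = [T, F, T]
r3 m[X9→φ2] = [T, T, T]
r3 m[X12→φ3] = [T, T, T]
r3 m[X12→φ4] = [T, F, T]
r3 m[X11→φ2] = [T, T, T]
r3 m[X11→φ3] = [F, T, T]
r3 m[X8→φ1] = [T, T, T]
r3 m[X8→φ6] = [T, T, T]
r3 m[X4→φ5] = [T, T, T]
r3 m[X5→φ1] = [T, T, T]
r3 m[X13→φ6] = [T, T, T]
r3 m[X0→φ4] = [T, T, T]
r3 m[X14→φ4] = [T, F, F]
r3 m[X14→φ5] = [T, F, F]
r3 m[X14→φ7] = [T, F, F]
r3 m[X14→φ8] = [T, T, F]
r4 m[φ0→X1] = [T, F, T]
r4 m[φ0→X9] = [T, T, T]
r4 m[φ1→X1] = [T, T, T]
r4 m[φ1→X8] = [T, T, T]
r4 m[φ1→X5] = [T, T, T]
r4 m[φ2→X9] = [T, F, T]
r4 m[φ2→X11] = [F, T, T]
r4 m[φ3→X12] = [T, F, T]
r4 m[φ3→X11] = [T, T, T]
r4 m[φ4→X12] = [F, T, T]
r4 m[φ4→X0] = [F, F, T]
r4 m[φ4→X14] = [T, T, T]
r4 m[φ5→X4] = [F, T, F]
r4 m[φ5→X14] = [T, T, T]
r4 m[φ6→X8] = [T, T, T]
r4 m[φ6→X13] = [T, T, F]
r4 m[φ7→X14] = [T, T, F]
r4 m[φ8→X14] = [T, F, F]
r4 m[X1→φ0] = [T, T, T]
r4 m[X1→φ1] = [T, F, T]
r4 m[X9→φ0] = [T, F, T]
r4 m[X9→φ2] = [T, T, T]
r4 m[X12→φ3] = [F, T, T]
r4 m[X12→φ4] = [T, F, T]
r4 m[X11→φ2] = [T, T, T]
r4 m[X11→φ3] = [F, T, T]
r4 m[X8→φ1] = [T, T, T]
r4 m[X8→φ6] = [T, T, T]
r4 m[X4→φ5] = [T, T, T]
r4 m[X5→φ1] = [T, T, T]
r4 m[X13→φ6] = [T, T, T]
r4 m[X0→φ4] = [T, T, T]
r4 m[X14→φ4] = [T, F, F]
r4 m[X14→φ5] = [T, F, F]
r4 m[X14→φ7] = [T, F, F]
r4 m[X14→φ8] = [T, T, F]
r5 m[φ0→X1] = [T, F, T]
r5 m[φ0→X9] = [T, T, T]
r5 m[φ1→X1] = [T, T, T]
r5 m[φ1→X8] = [T, T, T]
r5 m[φ1→X5] = [T, T, T]
r5 m[φ2→X9] = [T, F, T]
r5 m[φ2→X11] = [F, T, T]
r5 m[φ3→X12] = [T, F, T]
r5 m[φ3→X11] = [T, T, T]
r5 m[φ4→X12] = [F, T, T]
r5 m[φ4→X0] = [F, F, T]
r5 m[φ4→X14] = [T, T, T]
r5 m[φ5→X4] = [F, T, F]
r5 m[φ5→X14] = [T, T, T]
r5 m[φ6→X8] = [T, T, T]
r5 m[φ6→X13] = [T, T, F]
r5 m[φ7→X14] = [T, T, F]
r5 m[φ8→X14] = [T, F, F]
r5 m[X1→φ0] = [T, T, T]
r5 m[X1→φ1] = [T, F, T]
r5 m[X9→φ0] = [T, F, T]
r5 m[X9→φ2] = [T, T, T]
r5 m[X12→φ3] = [F, T, T]
r5 m[X12→φ4] = [T, F, T]
r5 m[X11→φ2] = [T, T, T]
r5 m[X11→φ3] = [F, T, T]
r5 m[X8→φ1] = [T, T, T]
r5 m[X8→φ6] = [T, T, T]
r5 m[X4→φ5] = [T, T, T]
r5 m[X5→φ1] = [T, T, T]
r5 m[X13→φ6] = [T, T, T]
r5 m[X0→φ4] = [T, T, T]
r5 m[X14→φ4] = [T, F, F]
r5 m[X14→φ5] = [T, F, F]
r5 m[X14→φ7] = [T, F, F]
r5 m[X14→φ8] = [T, T, F]
fixed point reached at round 5
b[X14] = ⊗ incoming = [T, F, F]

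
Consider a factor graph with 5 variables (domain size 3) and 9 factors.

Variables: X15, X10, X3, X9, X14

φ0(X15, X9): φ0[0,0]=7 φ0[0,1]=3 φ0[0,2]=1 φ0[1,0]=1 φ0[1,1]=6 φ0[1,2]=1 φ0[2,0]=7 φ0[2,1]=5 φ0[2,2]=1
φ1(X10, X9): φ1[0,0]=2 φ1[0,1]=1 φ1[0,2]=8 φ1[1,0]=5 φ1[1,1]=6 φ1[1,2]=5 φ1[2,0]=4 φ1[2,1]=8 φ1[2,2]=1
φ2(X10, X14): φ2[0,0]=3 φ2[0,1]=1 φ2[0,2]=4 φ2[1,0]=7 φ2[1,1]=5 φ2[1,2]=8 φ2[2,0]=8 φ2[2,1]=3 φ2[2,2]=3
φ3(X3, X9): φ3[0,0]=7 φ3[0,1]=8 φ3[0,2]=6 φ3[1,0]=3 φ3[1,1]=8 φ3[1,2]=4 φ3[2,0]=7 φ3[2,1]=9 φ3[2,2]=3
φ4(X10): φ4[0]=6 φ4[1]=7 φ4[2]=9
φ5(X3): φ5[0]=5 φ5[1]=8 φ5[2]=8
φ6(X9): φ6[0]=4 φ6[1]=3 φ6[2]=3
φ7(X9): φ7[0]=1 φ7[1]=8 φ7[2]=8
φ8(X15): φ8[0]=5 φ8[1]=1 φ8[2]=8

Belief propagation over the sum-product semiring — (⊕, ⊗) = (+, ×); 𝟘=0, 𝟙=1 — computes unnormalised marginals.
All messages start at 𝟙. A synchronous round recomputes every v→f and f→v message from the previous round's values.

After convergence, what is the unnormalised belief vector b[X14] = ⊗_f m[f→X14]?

init: all messages = 𝟙 over 3 values
r1 m[φ0→X15] = [11, 8, 13]
r1 m[φ0→X9] = [15, 14, 3]
r1 m[φ1→X10] = [11, 16, 13]
r1 m[φ1→X9] = [11, 15, 14]
r1 m[φ2→X10] = [8, 20, 14]
r1 m[φ2→X14] = [18, 9, 15]
r1 m[φ3→X3] = [21, 15, 19]
r1 m[φ3→X9] = [17, 25, 13]
r1 m[φ4→X10] = [6, 7, 9]
r1 m[φ5→X3] = [5, 8, 8]
r1 m[φ6→X9] = [4, 3, 3]
r1 m[φ7→X9] = [1, 8, 8]
r1 m[φ8→X15] = [5, 1, 8]
r1 m[X15→φ0] = [1, 1, 1]
r1 m[X15→φ8] = [1, 1, 1]
r1 m[X10→φ1] = [1, 1, 1]
r1 m[X10→φ2] = [1, 1, 1]
r1 m[X10→φ4] = [1, 1, 1]
r1 m[X3→φ3] = [1, 1, 1]
r1 m[X3→φ5] = [1, 1, 1]
r1 m[X9→φ0] = [1, 1, 1]
r1 m[X9→φ1] = [1, 1, 1]
r1 m[X9→φ3] = [1, 1, 1]
r1 m[X9→φ6] = [1, 1, 1]
r1 m[X9→φ7] = [1, 1, 1]
r1 m[X14→φ2] = [1, 1, 1]
r2 m[φ0→X15] = [11, 8, 13]
r2 m[φ0→X9] = [15, 14, 3]
r2 m[φ1→X10] = [11, 16, 13]
r2 m[φ1→X9] = [11, 15, 14]
r2 m[φ2→X10] = [8, 20, 14]
r2 m[φ2→X14] = [18, 9, 15]
r2 m[φ3→X3] = [21, 15, 19]
r2 m[φ3→X9] = [17, 25, 13]
r2 m[φ4→X10] = [6, 7, 9]
r2 m[φ5→X3] = [5, 8, 8]
r2 m[φ6→X9] = [4, 3, 3]
r2 m[φ7→X9] = [1, 8, 8]
r2 m[φ8→X15] = [5, 1, 8]
r2 m[X15→φ0] = [5, 1, 8]
r2 m[X15→φ8] = [11, 8, 13]
r2 m[X10→φ1] = [48, 140, 126]
r2 m[X10→φ2] = [66, 112, 117]
r2 m[X10→φ4] = [88, 320, 182]
r2 m[X3→φ3] = [5, 8, 8]
r2 m[X3→φ5] = [21, 15, 19]
r2 m[X9→φ0] = [748, 9000, 4368]
r2 m[X9→φ1] = [1020, 8400, 936]
r2 m[X9→φ3] = [660, 5040, 1008]
r2 m[X9→φ6] = [2805, 42000, 4368]
r2 m[X9→φ7] = [11220, 15750, 1638]
r2 m[X14→φ2] = [1, 1, 1]
r3 m[φ0→X15] = [36604, 59116, 54604]
r3 m[φ0→X9] = [92, 61, 14]
r3 m[φ1→X10] = [17928, 60180, 72216]
r3 m[φ1→X9] = [1300, 1896, 1210]
r3 m[φ2→X10] = [8, 20, 14]
r3 m[φ2→X14] = [1918, 977, 1511]
r3 m[φ3→X3] = [50988, 46332, 53004]
r3 m[φ3→X9] = [115, 176, 86]
r3 m[φ4→X10] = [6, 7, 9]
r3 m[φ5→X3] = [5, 8, 8]
r3 m[φ6→X9] = [4, 3, 3]
r3 m[φ7→X9] = [1, 8, 8]
r3 m[φ8→X15] = [5, 1, 8]
r3 m[X15→φ0] = [5, 1, 8]
r3 m[X15→φ8] = [11, 8, 13]
r3 m[X10→φ1] = [48, 140, 126]
r3 m[X10→φ2] = [66, 112, 117]
r3 m[X10→φ4] = [88, 320, 182]
r3 m[X3→φ3] = [5, 8, 8]
r3 m[X3→φ5] = [21, 15, 19]
r3 m[X9→φ0] = [748, 9000, 4368]
r3 m[X9→φ1] = [1020, 8400, 936]
r3 m[X9→φ3] = [660, 5040, 1008]
r3 m[X9→φ6] = [2805, 42000, 4368]
r3 m[X9→φ7] = [11220, 15750, 1638]
r3 m[X14→φ2] = [1, 1, 1]
r4 m[φ0→X15] = [36604, 59116, 54604]
r4 m[φ0→X9] = [92, 61, 14]
r4 m[φ1→X10] = [17928, 60180, 72216]
r4 m[φ1→X9] = [1300, 1896, 1210]
r4 m[φ2→X10] = [8, 20, 14]
r4 m[φ2→X14] = [1918, 977, 1511]
r4 m[φ3→X3] = [50988, 46332, 53004]
r4 m[φ3→X9] = [115, 176, 86]
r4 m[φ4→X10] = [6, 7, 9]
r4 m[φ5→X3] = [5, 8, 8]
r4 m[φ6→X9] = [4, 3, 3]
r4 m[φ7→X9] = [1, 8, 8]
r4 m[φ8→X15] = [5, 1, 8]
r4 m[X15→φ0] = [5, 1, 8]
r4 m[X15→φ8] = [36604, 59116, 54604]
r4 m[X10→φ1] = [48, 140, 126]
r4 m[X10→φ2] = [107568, 421260, 649944]
r4 m[X10→φ4] = [143424, 1203600, 1011024]
r4 m[X3→φ3] = [5, 8, 8]
r4 m[X3→φ5] = [50988, 46332, 53004]
r4 m[X9→φ0] = [598000, 8008704, 2497440]
r4 m[X9→φ1] = [42320, 257664, 28896]
r4 m[X9→φ3] = [478400, 2775744, 406560]
r4 m[X9→φ6] = [13754000, 162843648, 11654720]
r4 m[X9→φ7] = [55016000, 61066368, 4370520]
r4 m[X14→φ2] = [1, 1, 1]
r5 m[φ0→X15] = [30709552, 51147664, 46726960]
r5 m[φ0→X9] = [92, 61, 14]
r5 m[φ1→X10] = [573472, 1902064, 2259488]
r5 m[φ1→X9] = [1300, 1896, 1210]
r5 m[φ2→X10] = [8, 20, 14]
r5 m[φ2→X14] = [8471076, 4163700, 5750184]
r5 m[φ3→X3] = [27994112, 25267392, 29550176]
r5 m[φ3→X9] = [115, 176, 86]
r5 m[φ4→X10] = [6, 7, 9]
r5 m[φ5→X3] = [5, 8, 8]
r5 m[φ6→X9] = [4, 3, 3]
r5 m[φ7→X9] = [1, 8, 8]
r5 m[φ8→X15] = [5, 1, 8]
r5 m[X15→φ0] = [5, 1, 8]
r5 m[X15→φ8] = [36604, 59116, 54604]
r5 m[X10→φ1] = [48, 140, 126]
r5 m[X10→φ2] = [107568, 421260, 649944]
r5 m[X10→φ4] = [143424, 1203600, 1011024]
r5 m[X3→φ3] = [5, 8, 8]
r5 m[X3→φ5] = [50988, 46332, 53004]
r5 m[X9→φ0] = [598000, 8008704, 2497440]
r5 m[X9→φ1] = [42320, 257664, 28896]
r5 m[X9→φ3] = [478400, 2775744, 406560]
r5 m[X9→φ6] = [13754000, 162843648, 11654720]
r5 m[X9→φ7] = [55016000, 61066368, 4370520]
r5 m[X14→φ2] = [1, 1, 1]
r6 m[φ0→X15] = [30709552, 51147664, 46726960]
r6 m[φ0→X9] = [92, 61, 14]
r6 m[φ1→X10] = [573472, 1902064, 2259488]
r6 m[φ1→X9] = [1300, 1896, 1210]
r6 m[φ2→X10] = [8, 20, 14]
r6 m[φ2→X14] = [8471076, 4163700, 5750184]
r6 m[φ3→X3] = [27994112, 25267392, 29550176]
r6 m[φ3→X9] = [115, 176, 86]
r6 m[φ4→X10] = [6, 7, 9]
r6 m[φ5→X3] = [5, 8, 8]
r6 m[φ6→X9] = [4, 3, 3]
r6 m[φ7→X9] = [1, 8, 8]
r6 m[φ8→X15] = [5, 1, 8]
r6 m[X15→φ0] = [5, 1, 8]
r6 m[X15→φ8] = [30709552, 51147664, 46726960]
r6 m[X10→φ1] = [48, 140, 126]
r6 m[X10→φ2] = [3440832, 13314448, 20335392]
r6 m[X10→φ4] = [4587776, 38041280, 31632832]
r6 m[X3→φ3] = [5, 8, 8]
r6 m[X3→φ5] = [27994112, 25267392, 29550176]
r6 m[X9→φ0] = [598000, 8008704, 2497440]
r6 m[X9→φ1] = [42320, 257664, 28896]
r6 m[X9→φ3] = [478400, 2775744, 406560]
r6 m[X9→φ6] = [13754000, 162843648, 11654720]
r6 m[X9→φ7] = [55016000, 61066368, 4370520]
r6 m[X14→φ2] = [1, 1, 1]
r7 m[φ0→X15] = [30709552, 51147664, 46726960]
r7 m[φ0→X9] = [92, 61, 14]
r7 m[φ1→X10] = [573472, 1902064, 2259488]
r7 m[φ1→X9] = [1300, 1896, 1210]
r7 m[φ2→X10] = [8, 20, 14]
r7 m[φ2→X14] = [266206768, 131019248, 181285088]
r7 m[φ3→X3] = [27994112, 25267392, 29550176]
r7 m[φ3→X9] = [115, 176, 86]
r7 m[φ4→X10] = [6, 7, 9]
r7 m[φ5→X3] = [5, 8, 8]
r7 m[φ6→X9] = [4, 3, 3]
r7 m[φ7→X9] = [1, 8, 8]
r7 m[φ8→X15] = [5, 1, 8]
r7 m[X15→φ0] = [5, 1, 8]
r7 m[X15→φ8] = [30709552, 51147664, 46726960]
r7 m[X10→φ1] = [48, 140, 126]
r7 m[X10→φ2] = [3440832, 13314448, 20335392]
r7 m[X10→φ4] = [4587776, 38041280, 31632832]
r7 m[X3→φ3] = [5, 8, 8]
r7 m[X3→φ5] = [27994112, 25267392, 29550176]
r7 m[X9→φ0] = [598000, 8008704, 2497440]
r7 m[X9→φ1] = [42320, 257664, 28896]
r7 m[X9→φ3] = [478400, 2775744, 406560]
r7 m[X9→φ6] = [13754000, 162843648, 11654720]
r7 m[X9→φ7] = [55016000, 61066368, 4370520]
r7 m[X14→φ2] = [1, 1, 1]
r8 m[φ0→X15] = [30709552, 51147664, 46726960]
r8 m[φ0→X9] = [92, 61, 14]
r8 m[φ1→X10] = [573472, 1902064, 2259488]
r8 m[φ1→X9] = [1300, 1896, 1210]
r8 m[φ2→X10] = [8, 20, 14]
r8 m[φ2→X14] = [266206768, 131019248, 181285088]
r8 m[φ3→X3] = [27994112, 25267392, 29550176]
r8 m[φ3→X9] = [115, 176, 86]
r8 m[φ4→X10] = [6, 7, 9]
r8 m[φ5→X3] = [5, 8, 8]
r8 m[φ6→X9] = [4, 3, 3]
r8 m[φ7→X9] = [1, 8, 8]
r8 m[φ8→X15] = [5, 1, 8]
r8 m[X15→φ0] = [5, 1, 8]
r8 m[X15→φ8] = [30709552, 51147664, 46726960]
r8 m[X10→φ1] = [48, 140, 126]
r8 m[X10→φ2] = [3440832, 13314448, 20335392]
r8 m[X10→φ4] = [4587776, 38041280, 31632832]
r8 m[X3→φ3] = [5, 8, 8]
r8 m[X3→φ5] = [27994112, 25267392, 29550176]
r8 m[X9→φ0] = [598000, 8008704, 2497440]
r8 m[X9→φ1] = [42320, 257664, 28896]
r8 m[X9→φ3] = [478400, 2775744, 406560]
r8 m[X9→φ6] = [13754000, 162843648, 11654720]
r8 m[X9→φ7] = [55016000, 61066368, 4370520]
r8 m[X14→φ2] = [1, 1, 1]
fixed point reached at round 8
b[X14] = ⊗ incoming = [266206768, 131019248, 181285088]

b[X14] = [266206768, 131019248, 181285088]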